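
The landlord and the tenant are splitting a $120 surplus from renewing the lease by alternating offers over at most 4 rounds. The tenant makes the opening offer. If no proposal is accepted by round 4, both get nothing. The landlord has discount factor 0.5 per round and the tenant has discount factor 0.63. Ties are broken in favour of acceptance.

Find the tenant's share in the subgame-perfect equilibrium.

78.9

By backward induction:
Round 4 (the landlord proposes): rejection yields 0 for the tenant; the landlord offers 0 and keeps 120.
Round 3 (the tenant proposes): the landlord can get 120 next round, worth 0.5 × 120 = 60 now, so the tenant offers 60, keeping 60.
Round 2 (the landlord proposes): the tenant can get 60 next round, worth 0.63 × 60 = 37.8 now, so the landlord offers 37.8, keeping 82.2.
Round 1 (the tenant proposes): the landlord can get 82.2 next round, worth 0.5 × 82.2 = 41.1 now; the tenant offers that and keeps 78.9.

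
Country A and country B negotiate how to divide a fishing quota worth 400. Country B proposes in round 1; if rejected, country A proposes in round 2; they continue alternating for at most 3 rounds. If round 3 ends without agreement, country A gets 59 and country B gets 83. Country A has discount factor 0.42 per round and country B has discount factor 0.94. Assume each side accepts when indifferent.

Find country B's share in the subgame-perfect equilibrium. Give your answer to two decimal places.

Round 3 (country B proposes): country A gets 59 if talks fail, so country B offers 59 and keeps 341.
Round 2 (country A proposes): country B can get 341 next round, worth 0.94 × 341 = 320.54 now, so country A offers 320.54, keeping 79.46.
Round 1 (country B proposes): country A can get 79.46 next round, worth 0.42 × 79.46 = 33.3732 now. Country B offers 33.3732 and keeps 400 − 33.3732 = 366.6268.

366.63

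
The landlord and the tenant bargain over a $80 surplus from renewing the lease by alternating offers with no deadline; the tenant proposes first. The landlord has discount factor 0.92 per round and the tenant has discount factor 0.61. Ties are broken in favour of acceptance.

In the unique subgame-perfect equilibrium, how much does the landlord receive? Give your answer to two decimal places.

Let x be the tenant's share when the tenant proposes and y be the landlord's share when the landlord proposes.
The landlord accepts iff offered ≥ 0.92·y, so x = 80 − 0.92y. Symmetrically y = 80 − 0.61x.
Substituting: x = 80 − 0.92(80 − 0.61x), giving x(1 − 0.61·0.92) = 80(1 − 0.92).
So x = 80 × 0.08 / 0.4388 ≈ 14.5852, and the landlord receives 80 − x ≈ 65.4148.

65.41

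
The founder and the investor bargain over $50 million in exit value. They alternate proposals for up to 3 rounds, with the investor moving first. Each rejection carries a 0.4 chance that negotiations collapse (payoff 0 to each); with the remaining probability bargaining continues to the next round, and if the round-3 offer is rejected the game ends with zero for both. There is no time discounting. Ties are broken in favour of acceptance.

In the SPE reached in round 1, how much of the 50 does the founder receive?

12

Round 3 (the investor proposes): the founder will accept anything ≥ 0, so the investor offers 0 and keeps 50.
Round 2 (the founder proposes): rejecting gives the investor an expected 0.6 × 50 = 30; the founder offers that and keeps 20.
Round 1 (the investor proposes): rejecting gives the founder an expected 0.6 × 20 = 12, so the investor offers 12, keeping 38.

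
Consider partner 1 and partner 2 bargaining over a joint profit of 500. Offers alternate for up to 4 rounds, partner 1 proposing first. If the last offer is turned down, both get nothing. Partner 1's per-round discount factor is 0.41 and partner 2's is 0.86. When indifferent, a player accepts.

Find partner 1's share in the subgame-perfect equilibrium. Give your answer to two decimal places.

94.68

By backward induction:
Round 4 (partner 2 proposes): rejection yields 0 for partner 1; partner 2 offers 0 and keeps 500.
Round 3 (partner 1 proposes): partner 2 can get 500 next round, worth 0.86 × 500 = 430 now. Partner 1 offers 430 and keeps 500 − 430 = 70.
Round 2 (partner 2 proposes): partner 1 can get 70 next round, worth 0.41 × 70 = 28.7 now, so partner 2 offers 28.7, keeping 471.3.
Round 1 (partner 1 proposes): partner 2 can get 471.3 next round, worth 0.86 × 471.3 = 405.318 now. Partner 1 offers 405.318 and keeps 500 − 405.318 = 94.682.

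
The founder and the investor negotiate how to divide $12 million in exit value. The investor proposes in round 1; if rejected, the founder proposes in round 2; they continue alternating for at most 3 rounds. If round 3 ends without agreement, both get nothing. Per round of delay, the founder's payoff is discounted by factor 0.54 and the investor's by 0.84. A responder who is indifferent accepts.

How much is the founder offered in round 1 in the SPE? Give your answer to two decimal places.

1.04

Round 3 (the investor proposes): the founder will accept anything ≥ 0, so the investor offers 0 and keeps 12.
Round 2 (the founder proposes): the investor can get 12 next round, worth 0.84 × 12 = 10.08 now, so the founder offers 10.08, keeping 1.92.
Round 1 (the investor proposes): the founder can get 1.92 next round, worth 0.54 × 1.92 = 1.0368 now. The investor offers 1.0368 and keeps 12 − 1.0368 = 10.9632.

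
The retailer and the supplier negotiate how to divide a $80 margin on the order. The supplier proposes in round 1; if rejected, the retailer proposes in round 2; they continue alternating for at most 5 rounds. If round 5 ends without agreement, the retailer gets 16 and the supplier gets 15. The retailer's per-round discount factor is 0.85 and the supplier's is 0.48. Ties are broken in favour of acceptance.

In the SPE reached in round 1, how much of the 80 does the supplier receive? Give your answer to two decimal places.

27.55

Round 5 (the supplier proposes): the retailer gets 16 if talks fail, so the supplier offers 16 and keeps 64.
Round 4 (the retailer proposes): the supplier can get 64 next round, worth 0.48 × 64 = 30.72 now. The retailer offers 30.72 and keeps 80 − 30.72 = 49.28.
Round 3 (the supplier proposes): the retailer can get 49.28 next round, worth 0.85 × 49.28 = 41.888 now, so the supplier offers 41.888, keeping 38.112.
Round 2 (the retailer proposes): the supplier can get 38.112 next round, worth 0.48 × 38.112 = 18.29376 now, so the retailer offers 18.29376, keeping 61.70624.
Round 1 (the supplier proposes): the retailer can get 61.70624 next round, worth 0.85 × 61.70624 = 52.450304 now, so the supplier offers 52.450304, keeping 27.549696.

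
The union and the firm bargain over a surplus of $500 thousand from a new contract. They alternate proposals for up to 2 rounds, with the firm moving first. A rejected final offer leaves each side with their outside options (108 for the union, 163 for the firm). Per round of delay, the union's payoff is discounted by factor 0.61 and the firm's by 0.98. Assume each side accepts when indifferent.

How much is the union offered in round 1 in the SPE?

Solve by backward induction from round 2.
Round 2 (the union proposes): the firm gets 163 if talks fail, so the union offers 163 and keeps 337.
Round 1 (the firm proposes): the union can get 337 next round, worth 0.61 × 337 = 205.57 now; the firm offers that and keeps 294.43.

205.57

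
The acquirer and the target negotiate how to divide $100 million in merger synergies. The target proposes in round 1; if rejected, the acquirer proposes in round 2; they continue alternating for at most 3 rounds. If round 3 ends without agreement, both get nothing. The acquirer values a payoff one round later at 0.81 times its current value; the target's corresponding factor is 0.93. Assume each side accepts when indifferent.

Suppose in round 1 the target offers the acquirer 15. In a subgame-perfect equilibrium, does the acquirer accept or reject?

Round 3 (the target proposes): the acquirer will accept anything ≥ 0, so the target offers 0 and keeps 100.
Round 2 (the acquirer proposes): the target can get 100 next round, worth 0.93 × 100 = 93 now, so the acquirer offers 93, keeping 7.
So by rejecting in round 1, the acquirer gets 7 next round, worth 0.81 × 7 = 5.67 now.
Offer 15 ≥ 5.67, so the acquirer accepts.

Accept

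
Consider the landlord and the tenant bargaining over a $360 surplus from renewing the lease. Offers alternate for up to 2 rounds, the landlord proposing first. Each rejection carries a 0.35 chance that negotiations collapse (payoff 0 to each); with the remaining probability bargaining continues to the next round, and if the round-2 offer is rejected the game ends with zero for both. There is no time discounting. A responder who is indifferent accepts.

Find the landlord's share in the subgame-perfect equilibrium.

126

By backward induction:
Round 2 (the tenant proposes): rejection yields 0 for the landlord; the tenant offers 0 and keeps 360.
Round 1 (the landlord proposes): rejecting gives the tenant an expected 0.65 × 360 = 234. The landlord offers 234 and keeps 360 − 234 = 126.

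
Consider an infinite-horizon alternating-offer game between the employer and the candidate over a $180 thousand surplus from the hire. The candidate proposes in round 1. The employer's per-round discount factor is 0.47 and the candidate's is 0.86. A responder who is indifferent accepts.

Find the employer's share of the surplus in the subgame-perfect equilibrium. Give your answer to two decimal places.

19.88

In a stationary SPE each proposer offers the other exactly their discounted continuation value.
If the candidate keeps x when proposing and the employer keeps y when proposing, then x = 180 − 0.47y and y = 180 − 0.86x.
Solving: x = 180(1 − 0.47) / (1 − 0.86·0.47) = 95.4 / 0.5958 ≈ 160.1208.
The employer gets 180 − 160.1208 ≈ 19.8792.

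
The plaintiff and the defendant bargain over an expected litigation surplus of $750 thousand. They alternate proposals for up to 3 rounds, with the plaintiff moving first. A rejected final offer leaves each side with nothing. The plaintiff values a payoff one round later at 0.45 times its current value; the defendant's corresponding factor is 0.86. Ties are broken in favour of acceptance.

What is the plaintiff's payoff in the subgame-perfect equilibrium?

Round 3 (the plaintiff proposes): the defendant will accept anything ≥ 0, so the plaintiff offers 0 and keeps 750.
Round 2 (the defendant proposes): the plaintiff can get 750 next round, worth 0.45 × 750 = 337.5 now; the defendant offers that and keeps 412.5.
Round 1 (the plaintiff proposes): the defendant can get 412.5 next round, worth 0.86 × 412.5 = 354.75 now. The plaintiff offers 354.75 and keeps 750 − 354.75 = 395.25.

395.25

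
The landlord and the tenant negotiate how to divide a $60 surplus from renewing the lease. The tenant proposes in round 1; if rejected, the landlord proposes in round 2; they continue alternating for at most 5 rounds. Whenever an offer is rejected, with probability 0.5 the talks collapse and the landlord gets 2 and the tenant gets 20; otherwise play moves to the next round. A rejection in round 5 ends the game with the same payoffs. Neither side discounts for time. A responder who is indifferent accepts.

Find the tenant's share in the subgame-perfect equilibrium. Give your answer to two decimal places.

Round 5 (the tenant proposes): the landlord gets 2 if talks fail, so the tenant offers 2 and keeps 58.
Round 4 (the landlord proposes): rejecting gives the tenant an expected 0.5 × 58 + 0.5 × 20 = 39; the landlord offers that and keeps 21.
Round 3 (the tenant proposes): rejecting gives the landlord an expected 0.5 × 21 + 0.5 × 2 = 11.5, so the tenant offers 11.5, keeping 48.5.
Round 2 (the landlord proposes): rejecting gives the tenant an expected 0.5 × 48.5 + 0.5 × 20 = 34.25, so the landlord offers 34.25, keeping 25.75.
Round 1 (the tenant proposes): rejecting gives the landlord an expected 0.5 × 25.75 + 0.5 × 2 = 13.875. The tenant offers 13.875 and keeps 60 − 13.875 = 46.125.

46.13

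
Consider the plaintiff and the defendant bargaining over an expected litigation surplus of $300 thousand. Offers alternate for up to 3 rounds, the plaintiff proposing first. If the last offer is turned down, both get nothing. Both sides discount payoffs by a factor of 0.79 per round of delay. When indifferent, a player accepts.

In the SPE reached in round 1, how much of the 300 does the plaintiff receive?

Round 3 (the plaintiff proposes): the defendant will accept anything ≥ 0, so the plaintiff offers 0 and keeps 300.
Round 2 (the defendant proposes): the plaintiff can get 300 next round, worth 0.79 × 300 = 237 now. The defendant offers 237 and keeps 300 − 237 = 63.
Round 1 (the plaintiff proposes): the defendant can get 63 next round, worth 0.79 × 63 = 49.77 now, so the plaintiff offers 49.77, keeping 250.23.

250.23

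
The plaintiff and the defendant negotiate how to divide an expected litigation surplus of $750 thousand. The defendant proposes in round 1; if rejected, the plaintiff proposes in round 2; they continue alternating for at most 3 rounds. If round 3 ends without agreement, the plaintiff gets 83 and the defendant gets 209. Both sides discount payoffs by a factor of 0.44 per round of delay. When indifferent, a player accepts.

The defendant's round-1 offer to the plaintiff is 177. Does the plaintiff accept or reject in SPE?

Round 3 (the defendant proposes): the plaintiff gets 83 if talks fail, so the defendant offers 83 and keeps 667.
Round 2 (the plaintiff proposes): the defendant can get 667 next round, worth 0.44 × 667 = 293.48 now, so the plaintiff offers 293.48, keeping 456.52.
So by rejecting in round 1, the plaintiff gets 456.52 next round, worth 0.44 × 456.52 = 200.8688 now.
Offer 177 < 200.8688, so the plaintiff rejects.

Reject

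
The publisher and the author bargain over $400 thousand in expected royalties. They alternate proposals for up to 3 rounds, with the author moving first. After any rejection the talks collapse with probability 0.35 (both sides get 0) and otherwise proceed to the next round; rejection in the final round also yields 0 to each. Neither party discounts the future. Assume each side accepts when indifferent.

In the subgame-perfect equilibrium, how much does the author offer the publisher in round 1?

91

By backward induction:
Round 3 (the author proposes): rejection yields 0 for the publisher; the author offers 0 and keeps 400.
Round 2 (the publisher proposes): rejecting gives the author an expected 0.65 × 400 = 260. The publisher offers 260 and keeps 400 − 260 = 140.
Round 1 (the author proposes): rejecting gives the publisher an expected 0.65 × 140 = 91. The author offers 91 and keeps 400 − 91 = 309.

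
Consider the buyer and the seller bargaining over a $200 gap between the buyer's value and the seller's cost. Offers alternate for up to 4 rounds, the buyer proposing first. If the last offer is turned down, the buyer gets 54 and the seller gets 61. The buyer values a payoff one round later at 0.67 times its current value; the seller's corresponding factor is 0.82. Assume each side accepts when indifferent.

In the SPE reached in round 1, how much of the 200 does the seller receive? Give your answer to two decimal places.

Work backward from the last round.
Round 4 (the seller proposes): the buyer gets 54 if talks fail, so the seller offers 54 and keeps 146.
Round 3 (the buyer proposes): the seller can get 146 next round, worth 0.82 × 146 = 119.72 now. The buyer offers 119.72 and keeps 200 − 119.72 = 80.28.
Round 2 (the seller proposes): the buyer can get 80.28 next round, worth 0.67 × 80.28 = 53.7876 now, so the seller offers 53.7876, keeping 146.2124.
Round 1 (the buyer proposes): the seller can get 146.2124 next round, worth 0.82 × 146.2124 = 119.894168 now, so the buyer offers 119.894168, keeping 80.105832.

119.89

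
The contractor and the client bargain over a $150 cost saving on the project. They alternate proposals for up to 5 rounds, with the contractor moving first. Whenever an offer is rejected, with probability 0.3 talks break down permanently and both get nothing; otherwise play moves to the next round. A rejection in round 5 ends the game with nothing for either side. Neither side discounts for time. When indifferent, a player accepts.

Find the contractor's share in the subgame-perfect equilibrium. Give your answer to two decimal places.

Round 5 (the contractor proposes): rejection yields 0 for the client; the contractor offers 0 and keeps 150.
Round 4 (the client proposes): rejecting gives the contractor an expected 0.7 × 150 = 105, so the client offers 105, keeping 45.
Round 3 (the contractor proposes): rejecting gives the client an expected 0.7 × 45 = 31.5, so the contractor offers 31.5, keeping 118.5.
Round 2 (the client proposes): rejecting gives the contractor an expected 0.7 × 118.5 = 82.95. The client offers 82.95 and keeps 150 − 82.95 = 67.05.
Round 1 (the contractor proposes): rejecting gives the client an expected 0.7 × 67.05 = 46.935. The contractor offers 46.935 and keeps 150 − 46.935 = 103.065.

103.07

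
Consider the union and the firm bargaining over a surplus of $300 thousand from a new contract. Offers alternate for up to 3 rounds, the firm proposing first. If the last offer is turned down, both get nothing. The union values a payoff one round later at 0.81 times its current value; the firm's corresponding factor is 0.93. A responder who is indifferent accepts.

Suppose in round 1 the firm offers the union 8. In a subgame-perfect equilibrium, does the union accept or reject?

Reject

Round 3 (the firm proposes): rejection yields 0 for the union; the firm offers 0 and keeps 300.
Round 2 (the union proposes): the firm can get 300 next round, worth 0.93 × 300 = 279 now; the union offers that and keeps 21.
So by rejecting in round 1, the union gets 21 next round, worth 0.81 × 21 = 17.01 now.
Offer 8 < 17.01, so the union rejects.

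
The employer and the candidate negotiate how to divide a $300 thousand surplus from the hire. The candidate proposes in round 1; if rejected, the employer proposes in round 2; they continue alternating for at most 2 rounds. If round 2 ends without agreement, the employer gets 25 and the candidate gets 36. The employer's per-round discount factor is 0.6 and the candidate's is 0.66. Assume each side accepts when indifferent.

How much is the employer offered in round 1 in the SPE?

158.4

Round 2 (the employer proposes): the candidate gets 36 if talks fail, so the employer offers 36 and keeps 264.
Round 1 (the candidate proposes): the employer can get 264 next round, worth 0.6 × 264 = 158.4 now. The candidate offers 158.4 and keeps 300 − 158.4 = 141.6.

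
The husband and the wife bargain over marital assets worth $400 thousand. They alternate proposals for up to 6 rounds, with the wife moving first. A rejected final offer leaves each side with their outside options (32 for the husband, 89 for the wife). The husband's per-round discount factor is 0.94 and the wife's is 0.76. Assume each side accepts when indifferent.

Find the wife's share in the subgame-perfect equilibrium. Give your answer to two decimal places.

By backward induction:
Round 6 (the husband proposes): the wife gets 89 if talks fail, so the husband offers 89 and keeps 311.
Round 5 (the wife proposes): the husband can get 311 next round, worth 0.94 × 311 = 292.34 now; the wife offers that and keeps 107.66.
Round 4 (the husband proposes): the wife can get 107.66 next round, worth 0.76 × 107.66 = 81.8216 now, so the husband offers 81.8216, keeping 318.1784.
Round 3 (the wife proposes): the husband can get 318.1784 next round, worth 0.94 × 318.1784 = 299.087696 now. The wife offers 299.087696 and keeps 400 − 299.087696 = 100.912304.
Round 2 (the husband proposes): the wife can get 100.912304 next round, worth 0.76 × 100.912304 = 76.69335104 now; the husband offers that and keeps 323.30664896.
Round 1 (the wife proposes): the husband can get 323.30664896 next round, worth 0.94 × 323.30664896 = 303.9082500224 now, so the wife offers 303.9082500224, keeping 96.0917499776.

96.09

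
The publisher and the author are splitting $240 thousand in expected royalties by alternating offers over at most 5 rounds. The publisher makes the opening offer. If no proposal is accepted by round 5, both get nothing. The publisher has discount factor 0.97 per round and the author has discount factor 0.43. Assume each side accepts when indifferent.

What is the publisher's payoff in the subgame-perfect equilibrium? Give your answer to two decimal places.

Round 5 (the publisher proposes): the author will accept anything ≥ 0, so the publisher offers 0 and keeps 240.
Round 4 (the author proposes): the publisher can get 240 next round, worth 0.97 × 240 = 232.8 now, so the author offers 232.8, keeping 7.2.
Round 3 (the publisher proposes): the author can get 7.2 next round, worth 0.43 × 7.2 = 3.096 now. The publisher offers 3.096 and keeps 240 − 3.096 = 236.904.
Round 2 (the author proposes): the publisher can get 236.904 next round, worth 0.97 × 236.904 = 229.79688 now. The author offers 229.79688 and keeps 240 − 229.79688 = 10.20312.
Round 1 (the publisher proposes): the author can get 10.20312 next round, worth 0.43 × 10.20312 = 4.3873416 now; the publisher offers that and keeps 235.6126584.

235.61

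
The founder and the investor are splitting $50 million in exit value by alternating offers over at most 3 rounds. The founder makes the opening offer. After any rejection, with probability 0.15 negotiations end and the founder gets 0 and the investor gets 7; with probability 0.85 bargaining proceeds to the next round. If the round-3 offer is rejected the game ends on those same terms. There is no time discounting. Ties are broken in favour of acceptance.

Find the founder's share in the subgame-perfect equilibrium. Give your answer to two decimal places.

37.52

Round 3 (the founder proposes): the investor gets 7 if talks fail, so the founder offers 7 and keeps 43.
Round 2 (the investor proposes): rejecting gives the founder an expected 0.85 × 43 = 36.55, so the investor offers 36.55, keeping 13.45.
Round 1 (the founder proposes): rejecting gives the investor an expected 0.85 × 13.45 + 0.15 × 7 = 12.4825. The founder offers 12.4825 and keeps 50 − 12.4825 = 37.5175.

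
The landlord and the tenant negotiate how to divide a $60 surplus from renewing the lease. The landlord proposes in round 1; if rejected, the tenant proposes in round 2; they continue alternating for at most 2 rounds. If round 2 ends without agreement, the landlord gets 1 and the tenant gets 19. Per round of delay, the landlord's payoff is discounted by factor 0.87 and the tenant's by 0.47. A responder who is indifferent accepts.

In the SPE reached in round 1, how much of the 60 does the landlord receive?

32.27

Round 2 (the tenant proposes): the landlord gets 1 if talks fail, so the tenant offers 1 and keeps 59.
Round 1 (the landlord proposes): the tenant can get 59 next round, worth 0.47 × 59 = 27.73 now, so the landlord offers 27.73, keeping 32.27.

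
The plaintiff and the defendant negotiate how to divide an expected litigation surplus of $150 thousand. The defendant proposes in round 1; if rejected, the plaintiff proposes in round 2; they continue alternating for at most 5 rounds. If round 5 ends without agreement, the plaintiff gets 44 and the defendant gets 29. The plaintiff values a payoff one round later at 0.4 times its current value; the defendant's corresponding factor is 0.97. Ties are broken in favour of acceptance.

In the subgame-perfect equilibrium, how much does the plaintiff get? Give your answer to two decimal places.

9.12

By backward induction:
Round 5 (the defendant proposes): the plaintiff gets 44 if talks fail, so the defendant offers 44 and keeps 106.
Round 4 (the plaintiff proposes): the defendant can get 106 next round, worth 0.97 × 106 = 102.82 now, so the plaintiff offers 102.82, keeping 47.18.
Round 3 (the defendant proposes): the plaintiff can get 47.18 next round, worth 0.4 × 47.18 = 18.872 now. The defendant offers 18.872 and keeps 150 − 18.872 = 131.128.
Round 2 (the plaintiff proposes): the defendant can get 131.128 next round, worth 0.97 × 131.128 = 127.19416 now, so the plaintiff offers 127.19416, keeping 22.80584.
Round 1 (the defendant proposes): the plaintiff can get 22.80584 next round, worth 0.4 × 22.80584 = 9.122336 now, so the defendant offers 9.122336, keeping 140.877664.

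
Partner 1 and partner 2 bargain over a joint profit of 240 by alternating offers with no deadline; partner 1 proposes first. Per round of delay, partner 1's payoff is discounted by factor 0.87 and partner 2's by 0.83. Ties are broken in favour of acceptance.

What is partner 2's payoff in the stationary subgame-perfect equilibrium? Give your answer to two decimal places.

93.18

In a stationary SPE each proposer offers the other exactly their discounted continuation value.
If partner 1 keeps x when proposing and partner 2 keeps y when proposing, then x = 240 − 0.83y and y = 240 − 0.87x.
Solving: x = 240(1 − 0.83) / (1 − 0.87·0.83) = 40.8 / 0.2779 ≈ 146.8154.
Partner 2 gets 240 − 146.8154 ≈ 93.1846.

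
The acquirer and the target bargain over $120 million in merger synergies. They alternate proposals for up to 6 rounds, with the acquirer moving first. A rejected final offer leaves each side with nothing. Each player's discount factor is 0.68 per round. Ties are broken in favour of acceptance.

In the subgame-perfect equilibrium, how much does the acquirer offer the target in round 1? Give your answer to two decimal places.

55.63

Work backward from the last round.
Round 6 (the target proposes): rejection yields 0 for the acquirer; the target offers 0 and keeps 120.
Round 5 (the acquirer proposes): the target can get 120 next round, worth 0.68 × 120 = 81.6 now, so the acquirer offers 81.6, keeping 38.4.
Round 4 (the target proposes): the acquirer can get 38.4 next round, worth 0.68 × 38.4 = 26.112 now; the target offers that and keeps 93.888.
Round 3 (the acquirer proposes): the target can get 93.888 next round, worth 0.68 × 93.888 = 63.84384 now, so the acquirer offers 63.84384, keeping 56.15616.
Round 2 (the target proposes): the acquirer can get 56.15616 next round, worth 0.68 × 56.15616 = 38.1861888 now; the target offers that and keeps 81.8138112.
Round 1 (the acquirer proposes): the target can get 81.8138112 next round, worth 0.68 × 81.8138112 = 55.633391616 now; the acquirer offers that and keeps 64.366608384.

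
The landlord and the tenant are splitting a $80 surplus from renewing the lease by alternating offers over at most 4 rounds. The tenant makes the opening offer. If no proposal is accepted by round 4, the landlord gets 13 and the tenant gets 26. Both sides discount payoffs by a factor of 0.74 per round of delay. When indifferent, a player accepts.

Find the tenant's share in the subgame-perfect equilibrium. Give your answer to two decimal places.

42.73

By backward induction:
Round 4 (the landlord proposes): the tenant gets 26 if talks fail, so the landlord offers 26 and keeps 54.
Round 3 (the tenant proposes): the landlord can get 54 next round, worth 0.74 × 54 = 39.96 now; the tenant offers that and keeps 40.04.
Round 2 (the landlord proposes): the tenant can get 40.04 next round, worth 0.74 × 40.04 = 29.6296 now. The landlord offers 29.6296 and keeps 80 − 29.6296 = 50.3704.
Round 1 (the tenant proposes): the landlord can get 50.3704 next round, worth 0.74 × 50.3704 = 37.274096 now. The tenant offers 37.274096 and keeps 80 − 37.274096 = 42.725904.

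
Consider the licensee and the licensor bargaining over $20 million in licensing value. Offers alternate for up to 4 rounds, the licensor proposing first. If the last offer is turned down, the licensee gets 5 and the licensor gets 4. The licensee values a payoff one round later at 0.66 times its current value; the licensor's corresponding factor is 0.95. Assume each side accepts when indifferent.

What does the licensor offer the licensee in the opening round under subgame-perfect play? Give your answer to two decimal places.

7.28

By backward induction:
Round 4 (the licensee proposes): the licensor gets 4 if talks fail, so the licensee offers 4 and keeps 16.
Round 3 (the licensor proposes): the licensee can get 16 next round, worth 0.66 × 16 = 10.56 now. The licensor offers 10.56 and keeps 20 − 10.56 = 9.44.
Round 2 (the licensee proposes): the licensor can get 9.44 next round, worth 0.95 × 9.44 = 8.968 now. The licensee offers 8.968 and keeps 20 − 8.968 = 11.032.
Round 1 (the licensor proposes): the licensee can get 11.032 next round, worth 0.66 × 11.032 = 7.28112 now; the licensor offers that and keeps 12.71888.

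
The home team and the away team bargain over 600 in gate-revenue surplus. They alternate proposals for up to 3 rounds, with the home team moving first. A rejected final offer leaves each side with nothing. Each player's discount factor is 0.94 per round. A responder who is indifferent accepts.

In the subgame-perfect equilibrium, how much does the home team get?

Round 3 (the home team proposes): the away team will accept anything ≥ 0, so the home team offers 0 and keeps 600.
Round 2 (the away team proposes): the home team can get 600 next round, worth 0.94 × 600 = 564 now. The away team offers 564 and keeps 600 − 564 = 36.
Round 1 (the home team proposes): the away team can get 36 next round, worth 0.94 × 36 = 33.84 now. The home team offers 33.84 and keeps 600 − 33.84 = 566.16.

566.16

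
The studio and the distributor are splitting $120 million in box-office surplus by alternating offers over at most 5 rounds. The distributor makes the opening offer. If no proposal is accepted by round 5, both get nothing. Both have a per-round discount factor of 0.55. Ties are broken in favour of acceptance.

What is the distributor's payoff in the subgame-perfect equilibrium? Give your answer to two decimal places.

81.32

Work backward from the last round.
Round 5 (the distributor proposes): the studio will accept anything ≥ 0, so the distributor offers 0 and keeps 120.
Round 4 (the studio proposes): the distributor can get 120 next round, worth 0.55 × 120 = 66 now, so the studio offers 66, keeping 54.
Round 3 (the distributor proposes): the studio can get 54 next round, worth 0.55 × 54 = 29.7 now, so the distributor offers 29.7, keeping 90.3.
Round 2 (the studio proposes): the distributor can get 90.3 next round, worth 0.55 × 90.3 = 49.665 now, so the studio offers 49.665, keeping 70.335.
Round 1 (the distributor proposes): the studio can get 70.335 next round, worth 0.55 × 70.335 = 38.68425 now; the distributor offers that and keeps 81.31575.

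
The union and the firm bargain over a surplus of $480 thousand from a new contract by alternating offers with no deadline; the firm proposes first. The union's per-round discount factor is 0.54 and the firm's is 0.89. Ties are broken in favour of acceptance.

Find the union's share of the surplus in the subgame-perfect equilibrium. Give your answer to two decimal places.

54.89

In a stationary SPE each proposer offers the other exactly their discounted continuation value.
If the firm keeps x when proposing and the union keeps y when proposing, then x = 480 − 0.54y and y = 480 − 0.89x.
Solving: x = 480(1 − 0.54) / (1 − 0.89·0.54) = 220.8 / 0.5194 ≈ 425.1059.
The union gets 480 − 425.1059 ≈ 54.8941.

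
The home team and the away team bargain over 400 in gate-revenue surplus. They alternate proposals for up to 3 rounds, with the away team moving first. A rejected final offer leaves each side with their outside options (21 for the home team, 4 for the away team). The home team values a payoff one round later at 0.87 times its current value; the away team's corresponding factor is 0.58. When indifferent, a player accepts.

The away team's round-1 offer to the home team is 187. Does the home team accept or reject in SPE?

Work out the home team's continuation value if the offer is rejected.
Round 3 (the away team proposes): the home team gets 21 if talks fail, so the away team offers 21 and keeps 379.
Round 2 (the home team proposes): the away team can get 379 next round, worth 0.58 × 379 = 219.82 now. The home team offers 219.82 and keeps 400 − 219.82 = 180.18.
So by rejecting in round 1, the home team gets 180.18 next round, worth 0.87 × 180.18 = 156.7566 now.
Offer 187 ≥ 156.7566, so the home team accepts.

Accept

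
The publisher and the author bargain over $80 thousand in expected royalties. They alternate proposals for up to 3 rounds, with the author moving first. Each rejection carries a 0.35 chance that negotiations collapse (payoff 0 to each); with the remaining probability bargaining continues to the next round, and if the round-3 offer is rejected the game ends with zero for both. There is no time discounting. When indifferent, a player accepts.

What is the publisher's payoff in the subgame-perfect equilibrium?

Round 3 (the author proposes): rejection yields 0 for the publisher; the author offers 0 and keeps 80.
Round 2 (the publisher proposes): rejecting gives the author an expected 0.65 × 80 = 52; the publisher offers that and keeps 28.
Round 1 (the author proposes): rejecting gives the publisher an expected 0.65 × 28 = 18.2; the author offers that and keeps 61.8.

18.2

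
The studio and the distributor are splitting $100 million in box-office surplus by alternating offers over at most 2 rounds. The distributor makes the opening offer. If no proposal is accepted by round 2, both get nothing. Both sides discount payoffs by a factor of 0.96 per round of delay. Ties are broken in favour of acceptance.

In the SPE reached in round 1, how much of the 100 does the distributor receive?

4

Round 2 (the studio proposes): rejection yields 0 for the distributor; the studio offers 0 and keeps 100.
Round 1 (the distributor proposes): the studio can get 100 next round, worth 0.96 × 100 = 96 now, so the distributor offers 96, keeping 4.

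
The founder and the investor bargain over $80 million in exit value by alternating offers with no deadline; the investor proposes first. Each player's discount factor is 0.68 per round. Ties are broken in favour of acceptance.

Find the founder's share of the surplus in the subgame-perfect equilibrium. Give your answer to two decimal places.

When the investor proposes, the founder accepts any offer worth at least 0.68 times what the founder would get by proposing next round; and vice versa.
This gives x = 80 − 0.68y and y = 80 − 0.68x, where x and y are each side's share when it proposes.
Hence (1 − 0.68·0.68)x = 80(1 − 0.68), i.e. 0.5376·x = 25.6.
x ≈ 47.6190; the founder's share is 80 − x ≈ 32.3810.

32.38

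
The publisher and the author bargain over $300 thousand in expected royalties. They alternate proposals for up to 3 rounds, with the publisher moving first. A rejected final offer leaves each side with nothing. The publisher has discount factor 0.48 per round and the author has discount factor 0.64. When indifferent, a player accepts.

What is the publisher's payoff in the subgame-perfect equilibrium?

Solve by backward induction from round 3.
Round 3 (the publisher proposes): the author will accept anything ≥ 0, so the publisher offers 0 and keeps 300.
Round 2 (the author proposes): the publisher can get 300 next round, worth 0.48 × 300 = 144 now; the author offers that and keeps 156.
Round 1 (the publisher proposes): the author can get 156 next round, worth 0.64 × 156 = 99.84 now, so the publisher offers 99.84, keeping 200.16.

200.16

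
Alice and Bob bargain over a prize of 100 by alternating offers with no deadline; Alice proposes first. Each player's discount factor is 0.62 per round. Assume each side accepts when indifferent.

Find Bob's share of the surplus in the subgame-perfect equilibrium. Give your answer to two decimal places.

38.27

When Alice proposes, Bob accepts any offer worth at least 0.62 times what Bob would get by proposing next round; and vice versa.
This gives x = 100 − 0.62y and y = 100 − 0.62x, where x and y are each side's share when it proposes.
Hence (1 − 0.62·0.62)x = 100(1 − 0.62), i.e. 0.6156·x = 38.
x ≈ 61.7284; Bob's share is 100 − x ≈ 38.2716.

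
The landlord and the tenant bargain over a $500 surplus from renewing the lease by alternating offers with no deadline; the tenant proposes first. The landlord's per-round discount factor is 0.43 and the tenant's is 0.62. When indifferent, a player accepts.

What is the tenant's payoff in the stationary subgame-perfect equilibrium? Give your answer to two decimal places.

388.60

Let x be the tenant's share when the tenant proposes and y be the landlord's share when the landlord proposes.
The landlord accepts iff offered ≥ 0.43·y, so x = 500 − 0.43y. Symmetrically y = 500 − 0.62x.
Substituting: x = 500 − 0.43(500 − 0.62x), giving x(1 − 0.62·0.43) = 500(1 − 0.43).
So x = 500 × 0.57 / 0.7334 ≈ 388.6010, and the landlord receives 500 − x ≈ 111.3990.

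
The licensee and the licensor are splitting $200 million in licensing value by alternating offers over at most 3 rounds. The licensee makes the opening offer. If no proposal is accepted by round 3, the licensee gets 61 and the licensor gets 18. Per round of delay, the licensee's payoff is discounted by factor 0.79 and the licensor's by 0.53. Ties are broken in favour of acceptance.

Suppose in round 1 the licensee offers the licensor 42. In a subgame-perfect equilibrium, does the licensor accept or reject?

Round 3 (the licensee proposes): the licensor gets 18 if talks fail, so the licensee offers 18 and keeps 182.
Round 2 (the licensor proposes): the licensee can get 182 next round, worth 0.79 × 182 = 143.78 now, so the licensor offers 143.78, keeping 56.22.
So by rejecting in round 1, the licensor gets 56.22 next round, worth 0.53 × 56.22 = 29.7966 now.
Offer 42 ≥ 29.7966, so the licensor accepts.

Accept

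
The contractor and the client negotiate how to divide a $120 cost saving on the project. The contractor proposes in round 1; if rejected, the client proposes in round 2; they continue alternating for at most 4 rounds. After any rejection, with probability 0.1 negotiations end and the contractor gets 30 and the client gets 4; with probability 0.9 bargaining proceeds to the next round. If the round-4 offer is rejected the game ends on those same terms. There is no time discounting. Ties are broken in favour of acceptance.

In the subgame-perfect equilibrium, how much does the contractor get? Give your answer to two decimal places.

45.57

By backward induction:
Round 4 (the client proposes): the contractor gets 30 if talks fail, so the client offers 30 and keeps 90.
Round 3 (the contractor proposes): rejecting gives the client an expected 0.9 × 90 + 0.1 × 4 = 81.4, so the contractor offers 81.4, keeping 38.6.
Round 2 (the client proposes): rejecting gives the contractor an expected 0.9 × 38.6 + 0.1 × 30 = 37.74. The client offers 37.74 and keeps 120 − 37.74 = 82.26.
Round 1 (the contractor proposes): rejecting gives the client an expected 0.9 × 82.26 + 0.1 × 4 = 74.434; the contractor offers that and keeps 45.566.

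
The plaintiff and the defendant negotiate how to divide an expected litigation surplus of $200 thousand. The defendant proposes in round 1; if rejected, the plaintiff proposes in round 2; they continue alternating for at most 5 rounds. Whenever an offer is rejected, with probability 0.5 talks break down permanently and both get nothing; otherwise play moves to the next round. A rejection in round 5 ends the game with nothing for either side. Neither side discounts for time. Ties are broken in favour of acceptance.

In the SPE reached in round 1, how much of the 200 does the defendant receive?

Round 5 (the defendant proposes): rejection yields 0 for the plaintiff; the defendant offers 0 and keeps 200.
Round 4 (the plaintiff proposes): rejecting gives the defendant an expected 0.5 × 200 = 100. The plaintiff offers 100 and keeps 200 − 100 = 100.
Round 3 (the defendant proposes): rejecting gives the plaintiff an expected 0.5 × 100 = 50. The defendant offers 50 and keeps 200 − 50 = 150.
Round 2 (the plaintiff proposes): rejecting gives the defendant an expected 0.5 × 150 = 75; the plaintiff offers that and keeps 125.
Round 1 (the defendant proposes): rejecting gives the plaintiff an expected 0.5 × 125 = 62.5; the defendant offers that and keeps 137.5.

137.5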